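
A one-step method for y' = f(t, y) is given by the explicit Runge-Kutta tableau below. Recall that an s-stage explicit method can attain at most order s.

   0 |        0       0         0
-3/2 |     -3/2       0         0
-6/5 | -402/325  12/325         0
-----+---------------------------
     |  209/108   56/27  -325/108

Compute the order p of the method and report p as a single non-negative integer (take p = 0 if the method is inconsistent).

b = (209/108, 56/27, -325/108)
c = (0, -3/2, -6/5)
Ac = (0, 0, -18/325)
Σ b_i: 209/108·1 + 56/27·1 + (-325/108)·1 = 1 ✓
b·c: 56/27·(-3/2) + (-325/108)·(-6/5) = 1/2 ✓
b·c²: 56/27·9/4 + (-325/108)·36/25 = 1/3 ✓
b·Ac: (-325/108)·(-18/325) = 1/6 ✓; 3 stages ⇒ order 3.

3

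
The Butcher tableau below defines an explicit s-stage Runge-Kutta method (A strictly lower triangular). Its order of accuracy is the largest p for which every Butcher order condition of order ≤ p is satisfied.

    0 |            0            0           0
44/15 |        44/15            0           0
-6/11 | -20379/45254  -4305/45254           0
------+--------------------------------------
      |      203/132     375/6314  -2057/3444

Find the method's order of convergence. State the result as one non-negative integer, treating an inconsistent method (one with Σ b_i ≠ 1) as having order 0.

b = (203/132, 375/6314, -2057/3444)
c = (0, 44/15, -6/11)
Ac = (0, 0, -574/2057)
Σ b_i: 203/132·1 + 375/6314·1 + (-2057/3444)·1 = 1 ✓
b·c: 375/6314·44/15 + (-2057/3444)·(-6/11) = 1/2 ✓
b·c²: 375/6314·1936/225 + (-2057/3444)·36/121 = 1/3 ✓
b·Ac: (-2057/3444)·(-574/2057) = 1/6 ✓; 3 stages ⇒ order 3.

3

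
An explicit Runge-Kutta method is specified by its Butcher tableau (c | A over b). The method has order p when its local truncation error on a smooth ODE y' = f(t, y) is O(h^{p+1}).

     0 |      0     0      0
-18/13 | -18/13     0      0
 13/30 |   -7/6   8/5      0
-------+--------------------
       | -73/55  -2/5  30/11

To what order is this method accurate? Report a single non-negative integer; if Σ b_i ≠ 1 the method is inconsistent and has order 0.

1

b = (-73/55, -2/5, 30/11)
c = (0, -18/13, 13/30)
Ac = (0, 0, -144/65)
Σ b_i: (-73/55)·1 + (-2/5)·1 + 30/11·1 = 1 ✓
b·c: (-2/5)·(-18/13) + 30/11·13/30 = 1241/715 ≠ 1/2 ⇒ order 1.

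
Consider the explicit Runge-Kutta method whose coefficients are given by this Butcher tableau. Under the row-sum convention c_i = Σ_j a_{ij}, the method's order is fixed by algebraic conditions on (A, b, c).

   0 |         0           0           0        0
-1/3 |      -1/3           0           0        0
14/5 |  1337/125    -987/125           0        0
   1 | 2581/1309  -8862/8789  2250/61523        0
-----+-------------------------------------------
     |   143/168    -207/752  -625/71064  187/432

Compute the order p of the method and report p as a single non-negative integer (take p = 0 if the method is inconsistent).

4

b = (143/168, -207/752, -625/71064, 187/432)
c = (0, -1/3, 14/5, 1)
Ac = (0, 0, 329/125, 82/187)
Σ b_i: 143/168·1 + (-207/752)·1 + (-625/71064)·1 + 187/432·1 = 1 ✓
b·c: (-207/752)·(-1/3) + (-625/71064)·14/5 + 187/432·1 = 1/2 ✓
b·c²: (-207/752)·1/9 + (-625/71064)·196/25 + 187/432·1 = 1/3 ✓
b·Ac: (-625/71064)·329/125 + 187/432·82/187 = 1/6 ✓
b·c³: (-207/752)·(-1/27) + (-625/71064)·2744/125 + 187/432·1 = 1/4 ✓
b·(c∘Ac): (-625/71064)·4606/625 + 187/432·82/187 = 1/8 ✓
b·Ac²: (-625/71064)·(-329/375) + 187/432·98/561 = 1/12 ✓
b·A²c: 187/432·18/187 = 1/24 ✓; 4 stages ⇒ order 4.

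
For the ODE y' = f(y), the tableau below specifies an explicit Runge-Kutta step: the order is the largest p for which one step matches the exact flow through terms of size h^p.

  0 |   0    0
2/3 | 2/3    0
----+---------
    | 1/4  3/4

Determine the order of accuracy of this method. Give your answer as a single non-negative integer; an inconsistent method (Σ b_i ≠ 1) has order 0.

b = (1/4, 3/4)
c = (0, 2/3)
Σ b_i: 1/4·1 + 3/4·1 = 1 ✓
b·c: 3/4·2/3 = 1/2 ✓; 2 stages ⇒ order 2.

2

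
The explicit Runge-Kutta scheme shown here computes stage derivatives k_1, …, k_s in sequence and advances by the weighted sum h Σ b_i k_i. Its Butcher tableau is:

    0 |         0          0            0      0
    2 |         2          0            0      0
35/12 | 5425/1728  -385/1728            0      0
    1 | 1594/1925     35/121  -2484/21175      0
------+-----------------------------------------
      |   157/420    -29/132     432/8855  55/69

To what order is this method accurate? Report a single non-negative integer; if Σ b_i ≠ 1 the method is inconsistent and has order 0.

b = (157/420, -29/132, 432/8855, 55/69)
c = (0, 2, 35/12, 1)
Ac = (0, 0, -385/864, 13/55)
Σ b_i: 157/420·1 + (-29/132)·1 + 432/8855·1 + 55/69·1 = 1 ✓
b·c: (-29/132)·2 + 432/8855·35/12 + 55/69·1 = 1/2 ✓
b·c²: (-29/132)·4 + 432/8855·1225/144 + 55/69·1 = 1/3 ✓
b·Ac: 432/8855·(-385/864) + 55/69·13/55 = 1/6 ✓
b·c³: (-29/132)·8 + 432/8855·42875/1728 + 55/69·1 = 1/4 ✓
b·(c∘Ac): 432/8855·(-13475/10368) + 55/69·13/55 = 1/8 ✓
b·Ac²: 432/8855·(-385/432) + 55/69·7/44 = 1/12 ✓
b·A²c: 55/69·23/440 = 1/24 ✓; 4 stages ⇒ order 4.

4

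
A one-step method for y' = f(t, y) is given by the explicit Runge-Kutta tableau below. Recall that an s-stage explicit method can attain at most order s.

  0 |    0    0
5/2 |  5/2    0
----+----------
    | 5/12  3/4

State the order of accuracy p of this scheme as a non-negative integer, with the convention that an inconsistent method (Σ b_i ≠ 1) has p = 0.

b = (5/12, 3/4)
c = (0, 5/2)
Σ b_i: 5/12·1 + 3/4·1 = 7/6 ≠ 1 ⇒ order 0.

0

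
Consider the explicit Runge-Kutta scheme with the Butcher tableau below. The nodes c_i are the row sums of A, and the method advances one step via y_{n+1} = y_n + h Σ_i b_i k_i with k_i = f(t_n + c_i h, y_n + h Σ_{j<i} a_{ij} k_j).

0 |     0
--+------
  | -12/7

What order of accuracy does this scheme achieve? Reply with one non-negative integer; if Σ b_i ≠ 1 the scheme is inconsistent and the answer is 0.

b = (-12/7)
c = (0)
Σ b_i: (-12/7)·1 = -12/7 ≠ 1 ⇒ order 0.

0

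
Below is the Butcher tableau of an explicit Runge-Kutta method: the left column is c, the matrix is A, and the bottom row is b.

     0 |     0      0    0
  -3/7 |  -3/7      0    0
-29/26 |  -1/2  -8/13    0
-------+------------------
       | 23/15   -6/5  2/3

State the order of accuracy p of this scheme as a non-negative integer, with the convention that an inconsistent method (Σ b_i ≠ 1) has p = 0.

b = (23/15, -6/5, 2/3)
c = (0, -3/7, -29/26)
Ac = (0, 0, 24/91)
Σ b_i: 23/15·1 + (-6/5)·1 + 2/3·1 = 1 ✓
b·c: (-6/5)·(-3/7) + 2/3·(-29/26) = -313/1365 ≠ 1/2 ⇒ order 1.

1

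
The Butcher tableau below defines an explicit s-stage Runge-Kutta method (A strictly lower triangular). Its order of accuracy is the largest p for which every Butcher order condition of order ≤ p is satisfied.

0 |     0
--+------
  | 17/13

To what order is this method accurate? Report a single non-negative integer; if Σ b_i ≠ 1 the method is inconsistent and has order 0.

0

b = (17/13)
c = (0)
Σ b_i: 17/13·1 = 17/13 ≠ 1 ⇒ order 0.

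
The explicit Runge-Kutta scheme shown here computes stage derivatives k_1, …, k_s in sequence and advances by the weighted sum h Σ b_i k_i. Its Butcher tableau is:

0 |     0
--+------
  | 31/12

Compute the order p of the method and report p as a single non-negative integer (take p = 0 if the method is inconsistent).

b = (31/12)
c = (0)
Σ b_i: 31/12·1 = 31/12 ≠ 1 ⇒ order 0.

0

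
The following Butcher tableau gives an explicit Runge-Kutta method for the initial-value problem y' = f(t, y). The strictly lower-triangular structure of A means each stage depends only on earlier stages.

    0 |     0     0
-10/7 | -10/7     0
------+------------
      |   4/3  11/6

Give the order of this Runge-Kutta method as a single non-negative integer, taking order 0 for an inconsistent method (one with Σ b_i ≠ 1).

0

b = (4/3, 11/6)
c = (0, -10/7)
Σ b_i: 4/3·1 + 11/6·1 = 19/6 ≠ 1 ⇒ order 0.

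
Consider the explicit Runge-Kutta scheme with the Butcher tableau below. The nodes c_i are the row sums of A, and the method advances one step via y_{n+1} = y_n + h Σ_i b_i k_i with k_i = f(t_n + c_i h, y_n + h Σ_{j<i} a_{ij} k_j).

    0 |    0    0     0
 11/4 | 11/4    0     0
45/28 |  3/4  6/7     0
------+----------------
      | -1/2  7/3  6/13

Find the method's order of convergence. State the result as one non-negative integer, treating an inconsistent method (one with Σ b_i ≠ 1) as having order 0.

0

b = (-1/2, 7/3, 6/13)
c = (0, 11/4, 45/28)
Ac = (0, 0, 33/14)
Σ b_i: (-1/2)·1 + 7/3·1 + 6/13·1 = 179/78 ≠ 1 ⇒ order 0.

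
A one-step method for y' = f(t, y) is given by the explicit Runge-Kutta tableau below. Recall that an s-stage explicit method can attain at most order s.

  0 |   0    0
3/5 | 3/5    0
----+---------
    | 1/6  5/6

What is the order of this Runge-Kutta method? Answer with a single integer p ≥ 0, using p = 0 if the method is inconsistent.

2

b = (1/6, 5/6)
c = (0, 3/5)
Σ b_i: 1/6·1 + 5/6·1 = 1 ✓
b·c: 5/6·3/5 = 1/2 ✓; 2 stages ⇒ order 2.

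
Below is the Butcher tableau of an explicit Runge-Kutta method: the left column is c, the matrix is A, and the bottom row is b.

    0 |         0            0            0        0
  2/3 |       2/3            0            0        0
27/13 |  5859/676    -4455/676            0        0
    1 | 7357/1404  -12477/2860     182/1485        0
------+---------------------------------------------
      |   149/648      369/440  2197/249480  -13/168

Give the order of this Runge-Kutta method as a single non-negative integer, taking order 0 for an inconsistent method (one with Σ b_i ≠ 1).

b = (149/648, 369/440, 2197/249480, -13/168)
c = (0, 2/3, 27/13, 1)
Ac = (0, 0, -1485/338, -69/26)
Σ b_i: 149/648·1 + 369/440·1 + 2197/249480·1 + (-13/168)·1 = 1 ✓
b·c: 369/440·2/3 + 2197/249480·27/13 + (-13/168)·1 = 1/2 ✓
b·c²: 369/440·4/9 + 2197/249480·729/169 + (-13/168)·1 = 1/3 ✓
b·Ac: 2197/249480·(-1485/338) + (-13/168)·(-69/26) = 1/6 ✓
b·c³: 369/440·8/27 + 2197/249480·19683/2197 + (-13/168)·1 = 1/4 ✓
b·(c∘Ac): 2197/249480·(-40095/4394) + (-13/168)·(-69/26) = 1/8 ✓
b·Ac²: 2197/249480·(-495/169) + (-13/168)·(-55/39) = 1/12 ✓
b·A²c: (-13/168)·(-7/13) = 1/24 ✓; 4 stages ⇒ order 4.

4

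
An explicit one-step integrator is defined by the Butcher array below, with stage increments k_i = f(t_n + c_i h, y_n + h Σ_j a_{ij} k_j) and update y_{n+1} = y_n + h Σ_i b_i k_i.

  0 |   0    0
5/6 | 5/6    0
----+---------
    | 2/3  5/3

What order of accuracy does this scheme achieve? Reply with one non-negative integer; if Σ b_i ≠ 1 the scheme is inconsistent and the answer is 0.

b = (2/3, 5/3)
c = (0, 5/6)
Σ b_i: 2/3·1 + 5/3·1 = 7/3 ≠ 1 ⇒ order 0.

0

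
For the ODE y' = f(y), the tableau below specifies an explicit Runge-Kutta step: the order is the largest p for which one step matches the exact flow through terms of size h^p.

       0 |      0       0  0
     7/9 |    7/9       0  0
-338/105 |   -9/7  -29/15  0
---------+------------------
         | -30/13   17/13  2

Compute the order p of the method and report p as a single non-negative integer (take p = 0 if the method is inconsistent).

1

b = (-30/13, 17/13, 2)
c = (0, 7/9, -338/105)
Ac = (0, 0, -203/135)
Σ b_i: (-30/13)·1 + 17/13·1 + 2·1 = 1 ✓
b·c: 17/13·7/9 + 2·(-338/105) = -22199/4095 ≠ 1/2 ⇒ order 1.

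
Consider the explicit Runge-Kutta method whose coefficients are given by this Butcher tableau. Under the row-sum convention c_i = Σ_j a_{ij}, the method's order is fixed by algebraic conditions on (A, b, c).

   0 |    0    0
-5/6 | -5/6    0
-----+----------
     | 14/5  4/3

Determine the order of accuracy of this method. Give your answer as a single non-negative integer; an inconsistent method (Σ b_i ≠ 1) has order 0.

0

b = (14/5, 4/3)
c = (0, -5/6)
Σ b_i: 14/5·1 + 4/3·1 = 62/15 ≠ 1 ⇒ order 0.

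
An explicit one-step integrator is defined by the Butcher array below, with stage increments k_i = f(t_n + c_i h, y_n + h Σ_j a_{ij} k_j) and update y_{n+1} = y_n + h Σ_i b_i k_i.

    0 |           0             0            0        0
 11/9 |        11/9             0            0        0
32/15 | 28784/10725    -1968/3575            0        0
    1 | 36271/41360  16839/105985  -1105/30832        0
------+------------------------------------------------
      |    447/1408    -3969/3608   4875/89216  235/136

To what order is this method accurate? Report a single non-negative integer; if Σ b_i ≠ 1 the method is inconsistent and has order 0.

4

b = (447/1408, -3969/3608, 4875/89216, 235/136)
c = (0, 11/9, 32/15, 1)
Ac = (0, 0, -656/975, 83/705)
Σ b_i: 447/1408·1 + (-3969/3608)·1 + 4875/89216·1 + 235/136·1 = 1 ✓
b·c: (-3969/3608)·11/9 + 4875/89216·32/15 + 235/136·1 = 1/2 ✓
b·c²: (-3969/3608)·121/81 + 4875/89216·1024/225 + 235/136·1 = 1/3 ✓
b·Ac: 4875/89216·(-656/975) + 235/136·83/705 = 1/6 ✓
b·c³: (-3969/3608)·1331/729 + 4875/89216·32768/3375 + 235/136·1 = 1/4 ✓
b·(c∘Ac): 4875/89216·(-20992/14625) + 235/136·83/705 = 1/8 ✓
b·Ac²: 4875/89216·(-7216/8775) + 235/136·157/2115 = 1/12 ✓
b·A²c: 235/136·17/705 = 1/24 ✓; 4 stages ⇒ order 4.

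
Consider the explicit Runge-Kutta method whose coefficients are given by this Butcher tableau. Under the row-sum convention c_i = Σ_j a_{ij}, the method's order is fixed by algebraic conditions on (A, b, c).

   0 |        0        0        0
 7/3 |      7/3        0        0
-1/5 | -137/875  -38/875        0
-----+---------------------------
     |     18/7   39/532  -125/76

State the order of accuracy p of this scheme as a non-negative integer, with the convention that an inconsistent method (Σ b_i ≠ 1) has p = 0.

3

b = (18/7, 39/532, -125/76)
c = (0, 7/3, -1/5)
Ac = (0, 0, -38/375)
Σ b_i: 18/7·1 + 39/532·1 + (-125/76)·1 = 1 ✓
b·c: 39/532·7/3 + (-125/76)·(-1/5) = 1/2 ✓
b·c²: 39/532·49/9 + (-125/76)·1/25 = 1/3 ✓
b·Ac: (-125/76)·(-38/375) = 1/6 ✓; 3 stages ⇒ order 3.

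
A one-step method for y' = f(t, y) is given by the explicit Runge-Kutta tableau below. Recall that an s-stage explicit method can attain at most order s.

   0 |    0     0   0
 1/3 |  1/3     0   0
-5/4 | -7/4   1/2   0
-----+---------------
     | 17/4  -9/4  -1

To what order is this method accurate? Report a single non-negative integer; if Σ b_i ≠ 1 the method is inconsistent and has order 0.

2

b = (17/4, -9/4, -1)
c = (0, 1/3, -5/4)
Ac = (0, 0, 1/6)
Σ b_i: 17/4·1 + (-9/4)·1 + (-1)·1 = 1 ✓
b·c: (-9/4)·1/3 + (-1)·(-5/4) = 1/2 ✓
b·c²: (-9/4)·1/9 + (-1)·25/16 = -29/16 ≠ 1/3 ⇒ order 2.
b·Ac: (-1)·1/6 = -1/6 ≠ 1/6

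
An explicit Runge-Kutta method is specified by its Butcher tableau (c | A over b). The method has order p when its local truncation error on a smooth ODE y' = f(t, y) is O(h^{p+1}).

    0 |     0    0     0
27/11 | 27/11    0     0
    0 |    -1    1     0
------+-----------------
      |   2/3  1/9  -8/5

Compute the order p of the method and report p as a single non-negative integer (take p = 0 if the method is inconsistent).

b = (2/3, 1/9, -8/5)
c = (0, 27/11, 0)
Ac = (0, 0, 27/11)
Σ b_i: 2/3·1 + 1/9·1 + (-8/5)·1 = -37/45 ≠ 1 ⇒ order 0.

0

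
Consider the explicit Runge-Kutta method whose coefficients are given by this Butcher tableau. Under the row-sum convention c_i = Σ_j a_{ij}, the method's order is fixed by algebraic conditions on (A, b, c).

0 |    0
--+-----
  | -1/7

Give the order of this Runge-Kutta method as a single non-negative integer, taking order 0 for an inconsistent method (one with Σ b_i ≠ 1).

b = (-1/7)
c = (0)
Σ b_i: (-1/7)·1 = -1/7 ≠ 1 ⇒ order 0.

0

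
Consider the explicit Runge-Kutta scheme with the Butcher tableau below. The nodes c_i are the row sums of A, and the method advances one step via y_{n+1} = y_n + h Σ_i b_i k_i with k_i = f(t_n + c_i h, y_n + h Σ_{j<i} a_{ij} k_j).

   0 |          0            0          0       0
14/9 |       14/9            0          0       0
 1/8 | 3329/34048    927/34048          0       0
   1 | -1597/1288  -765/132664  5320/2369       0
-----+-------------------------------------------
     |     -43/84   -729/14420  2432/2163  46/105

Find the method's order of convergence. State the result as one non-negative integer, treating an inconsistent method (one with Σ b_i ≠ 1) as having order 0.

b = (-43/84, -729/14420, 2432/2163, 46/105)
c = (0, 14/9, 1/8, 1)
Ac = (0, 0, 103/2432, 25/92)
Σ b_i: (-43/84)·1 + (-729/14420)·1 + 2432/2163·1 + 46/105·1 = 1 ✓
b·c: (-729/14420)·14/9 + 2432/2163·1/8 + 46/105·1 = 1/2 ✓
b·c²: (-729/14420)·196/81 + 2432/2163·1/64 + 46/105·1 = 1/3 ✓
b·Ac: 2432/2163·103/2432 + 46/105·25/92 = 1/6 ✓
b·c³: (-729/14420)·2744/729 + 2432/2163·1/512 + 46/105·1 = 1/4 ✓
b·(c∘Ac): 2432/2163·103/19456 + 46/105·25/92 = 1/8 ✓
b·Ac²: 2432/2163·721/10944 + 46/105·35/1656 = 1/12 ✓
b·A²c: 46/105·35/368 = 1/24 ✓; 4 stages ⇒ order 4.

4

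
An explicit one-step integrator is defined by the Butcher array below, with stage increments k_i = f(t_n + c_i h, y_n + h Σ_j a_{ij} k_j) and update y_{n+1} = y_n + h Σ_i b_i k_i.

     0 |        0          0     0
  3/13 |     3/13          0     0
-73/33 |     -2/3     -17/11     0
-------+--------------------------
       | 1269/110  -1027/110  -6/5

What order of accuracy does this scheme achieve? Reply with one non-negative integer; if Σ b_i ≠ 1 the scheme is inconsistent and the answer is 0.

2

b = (1269/110, -1027/110, -6/5)
c = (0, 3/13, -73/33)
Ac = (0, 0, -51/143)
Σ b_i: 1269/110·1 + (-1027/110)·1 + (-6/5)·1 = 1 ✓
b·c: (-1027/110)·3/13 + (-6/5)·(-73/33) = 1/2 ✓
b·c²: (-1027/110)·9/169 + (-6/5)·5329/1089 = -300571/47190 ≠ 1/3 ⇒ order 2.
b·Ac: (-6/5)·(-51/143) = 306/715 ≠ 1/6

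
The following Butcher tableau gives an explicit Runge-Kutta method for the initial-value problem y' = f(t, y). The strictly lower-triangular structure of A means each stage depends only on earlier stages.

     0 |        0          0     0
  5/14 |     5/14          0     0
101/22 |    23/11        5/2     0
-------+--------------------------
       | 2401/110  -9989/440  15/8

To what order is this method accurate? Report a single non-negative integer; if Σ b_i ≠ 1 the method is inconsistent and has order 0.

2

b = (2401/110, -9989/440, 15/8)
c = (0, 5/14, 101/22)
Ac = (0, 0, 25/28)
Σ b_i: 2401/110·1 + (-9989/440)·1 + 15/8·1 = 1 ✓
b·c: (-9989/440)·5/14 + 15/8·101/22 = 1/2 ✓
b·c²: (-9989/440)·25/196 + 15/8·10201/484 = 248155/6776 ≠ 1/3 ⇒ order 2.
b·Ac: 15/8·25/28 = 375/224 ≠ 1/6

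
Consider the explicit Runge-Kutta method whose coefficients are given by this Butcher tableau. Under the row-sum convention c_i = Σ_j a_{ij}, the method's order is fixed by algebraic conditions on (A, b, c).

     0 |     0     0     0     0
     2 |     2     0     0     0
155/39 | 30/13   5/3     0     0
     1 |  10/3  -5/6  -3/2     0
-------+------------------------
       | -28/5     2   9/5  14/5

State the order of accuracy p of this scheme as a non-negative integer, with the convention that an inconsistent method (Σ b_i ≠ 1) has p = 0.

b = (-28/5, 2, 9/5, 14/5)
c = (0, 2, 155/39, 1)
Ac = (0, 0, 10/3, -595/78)
Σ b_i: (-28/5)·1 + 2·1 + 9/5·1 + 14/5·1 = 1 ✓
b·c: 2·2 + 9/5·155/39 + 14/5·1 = 907/65 ≠ 1/2 ⇒ order 1.

1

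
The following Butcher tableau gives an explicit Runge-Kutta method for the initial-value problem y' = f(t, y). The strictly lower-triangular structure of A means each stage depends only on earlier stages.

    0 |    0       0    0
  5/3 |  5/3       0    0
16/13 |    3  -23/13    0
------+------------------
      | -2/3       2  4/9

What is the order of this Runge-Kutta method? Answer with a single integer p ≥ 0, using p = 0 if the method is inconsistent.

b = (-2/3, 2, 4/9)
c = (0, 5/3, 16/13)
Ac = (0, 0, -115/39)
Σ b_i: (-2/3)·1 + 2·1 + 4/9·1 = 16/9 ≠ 1 ⇒ order 0.

0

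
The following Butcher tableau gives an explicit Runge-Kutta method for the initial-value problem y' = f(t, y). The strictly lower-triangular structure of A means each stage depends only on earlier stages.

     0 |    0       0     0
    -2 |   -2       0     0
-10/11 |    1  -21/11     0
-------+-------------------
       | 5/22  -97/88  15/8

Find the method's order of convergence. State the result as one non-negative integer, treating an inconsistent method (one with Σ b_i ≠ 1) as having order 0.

2

b = (5/22, -97/88, 15/8)
c = (0, -2, -10/11)
Ac = (0, 0, 42/11)
Σ b_i: 5/22·1 + (-97/88)·1 + 15/8·1 = 1 ✓
b·c: (-97/88)·(-2) + 15/8·(-10/11) = 1/2 ✓
b·c²: (-97/88)·4 + 15/8·100/121 = -346/121 ≠ 1/3 ⇒ order 2.
b·Ac: 15/8·42/11 = 315/44 ≠ 1/6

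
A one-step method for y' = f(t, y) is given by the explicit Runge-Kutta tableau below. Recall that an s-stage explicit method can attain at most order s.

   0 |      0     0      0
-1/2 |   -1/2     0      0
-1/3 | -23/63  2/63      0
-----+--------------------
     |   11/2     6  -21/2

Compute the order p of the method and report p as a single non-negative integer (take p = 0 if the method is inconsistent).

b = (11/2, 6, -21/2)
c = (0, -1/2, -1/3)
Ac = (0, 0, -1/63)
Σ b_i: 11/2·1 + 6·1 + (-21/2)·1 = 1 ✓
b·c: 6·(-1/2) + (-21/2)·(-1/3) = 1/2 ✓
b·c²: 6·1/4 + (-21/2)·1/9 = 1/3 ✓
b·Ac: (-21/2)·(-1/63) = 1/6 ✓; 3 stages ⇒ order 3.

3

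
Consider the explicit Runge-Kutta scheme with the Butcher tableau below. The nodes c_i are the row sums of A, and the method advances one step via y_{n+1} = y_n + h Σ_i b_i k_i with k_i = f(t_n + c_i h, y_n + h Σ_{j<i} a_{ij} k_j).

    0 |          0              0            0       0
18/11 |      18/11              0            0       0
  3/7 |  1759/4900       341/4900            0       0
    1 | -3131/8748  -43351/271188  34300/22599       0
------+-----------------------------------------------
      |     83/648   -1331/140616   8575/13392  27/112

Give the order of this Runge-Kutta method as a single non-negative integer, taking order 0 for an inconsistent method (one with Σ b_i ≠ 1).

4

b = (83/648, -1331/140616, 8575/13392, 27/112)
c = (0, 18/11, 3/7, 1)
Ac = (0, 0, 279/2450, 7/18)
Σ b_i: 83/648·1 + (-1331/140616)·1 + 8575/13392·1 + 27/112·1 = 1 ✓
b·c: (-1331/140616)·18/11 + 8575/13392·3/7 + 27/112·1 = 1/2 ✓
b·c²: (-1331/140616)·324/121 + 8575/13392·9/49 + 27/112·1 = 1/3 ✓
b·Ac: 8575/13392·279/2450 + 27/112·7/18 = 1/6 ✓
b·c³: (-1331/140616)·5832/1331 + 8575/13392·27/343 + 27/112·1 = 1/4 ✓
b·(c∘Ac): 8575/13392·837/17150 + 27/112·7/18 = 1/8 ✓
b·Ac²: 8575/13392·2511/13475 + 27/112·(-133/891) = 1/12 ✓
b·A²c: 27/112·14/81 = 1/24 ✓; 4 stages ⇒ order 4.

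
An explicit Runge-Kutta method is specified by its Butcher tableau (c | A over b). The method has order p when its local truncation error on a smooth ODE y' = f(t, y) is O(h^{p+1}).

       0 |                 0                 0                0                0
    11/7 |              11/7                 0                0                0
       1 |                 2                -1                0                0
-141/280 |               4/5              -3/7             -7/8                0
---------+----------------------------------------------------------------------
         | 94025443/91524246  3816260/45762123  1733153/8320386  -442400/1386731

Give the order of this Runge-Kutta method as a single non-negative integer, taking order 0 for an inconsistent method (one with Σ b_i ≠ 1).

b = (94025443/91524246, 3816260/45762123, 1733153/8320386, -442400/1386731)
c = (0, 11/7, 1, -141/280)
Ac = (0, 0, -11/7, -607/392)
Σ b_i: 94025443/91524246·1 + 3816260/45762123·1 + 1733153/8320386·1 + (-442400/1386731)·1 = 1 ✓
b·c: 3816260/45762123·11/7 + 1733153/8320386·1 + (-442400/1386731)·(-141/280) = 1/2 ✓
b·c²: 3816260/45762123·121/49 + 1733153/8320386·1 + (-442400/1386731)·19881/78400 = 1/3 ✓
b·Ac: 1733153/8320386·(-11/7) + (-442400/1386731)·(-607/392) = 1/6 ✓
b·c³: 3816260/45762123·1331/343 + 1733153/8320386·1 + (-442400/1386731)·(-2803221/21952000) = 444699317/776569360 ≠ 1/4 ⇒ order 3.
b·(c∘Ac): 1733153/8320386·(-11/7) + (-442400/1386731)·85587/109760 = -117436688/203849457 ≠ 1/8
b·Ac²: 1733153/8320386·(-121/49) + (-442400/1386731)·(-5305/2744) = 5963641/58242702 ≠ 1/12
b·A²c: (-442400/1386731)·11/8 = -608300/1386731 ≠ 1/24

3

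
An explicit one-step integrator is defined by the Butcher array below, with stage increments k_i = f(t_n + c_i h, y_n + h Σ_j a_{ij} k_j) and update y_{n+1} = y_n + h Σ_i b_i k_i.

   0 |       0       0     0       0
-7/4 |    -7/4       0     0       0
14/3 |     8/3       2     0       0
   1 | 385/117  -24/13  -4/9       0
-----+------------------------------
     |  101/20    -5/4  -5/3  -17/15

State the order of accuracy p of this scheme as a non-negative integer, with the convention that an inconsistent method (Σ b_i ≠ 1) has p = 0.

1

b = (101/20, -5/4, -5/3, -17/15)
c = (0, -7/4, 14/3, 1)
Ac = (0, 0, -7/2, 406/351)
Σ b_i: 101/20·1 + (-5/4)·1 + (-5/3)·1 + (-17/15)·1 = 1 ✓
b·c: (-5/4)·(-7/4) + (-5/3)·14/3 + (-17/15)·1 = -4841/720 ≠ 1/2 ⇒ order 1.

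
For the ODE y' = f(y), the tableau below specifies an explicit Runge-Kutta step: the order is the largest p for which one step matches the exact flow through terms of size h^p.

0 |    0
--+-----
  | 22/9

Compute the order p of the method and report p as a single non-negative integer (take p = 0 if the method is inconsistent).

b = (22/9)
c = (0)
Σ b_i: 22/9·1 = 22/9 ≠ 1 ⇒ order 0.

0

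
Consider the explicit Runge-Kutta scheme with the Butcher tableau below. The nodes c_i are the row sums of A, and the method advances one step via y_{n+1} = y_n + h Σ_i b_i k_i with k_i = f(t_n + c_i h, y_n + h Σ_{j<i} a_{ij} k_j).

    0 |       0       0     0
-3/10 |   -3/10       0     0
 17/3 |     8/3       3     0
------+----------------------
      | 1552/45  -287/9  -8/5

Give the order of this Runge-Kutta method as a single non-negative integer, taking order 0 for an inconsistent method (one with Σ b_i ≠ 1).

2

b = (1552/45, -287/9, -8/5)
c = (0, -3/10, 17/3)
Ac = (0, 0, -9/10)
Σ b_i: 1552/45·1 + (-287/9)·1 + (-8/5)·1 = 1 ✓
b·c: (-287/9)·(-3/10) + (-8/5)·17/3 = 1/2 ✓
b·c²: (-287/9)·9/100 + (-8/5)·289/9 = -48823/900 ≠ 1/3 ⇒ order 2.
b·Ac: (-8/5)·(-9/10) = 36/25 ≠ 1/6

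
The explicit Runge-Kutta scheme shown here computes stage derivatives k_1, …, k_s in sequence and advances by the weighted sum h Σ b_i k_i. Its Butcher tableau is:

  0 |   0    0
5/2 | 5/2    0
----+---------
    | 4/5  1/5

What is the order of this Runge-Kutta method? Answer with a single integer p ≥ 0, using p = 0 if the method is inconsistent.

2

b = (4/5, 1/5)
c = (0, 5/2)
Σ b_i: 4/5·1 + 1/5·1 = 1 ✓
b·c: 1/5·5/2 = 1/2 ✓; 2 stages ⇒ order 2.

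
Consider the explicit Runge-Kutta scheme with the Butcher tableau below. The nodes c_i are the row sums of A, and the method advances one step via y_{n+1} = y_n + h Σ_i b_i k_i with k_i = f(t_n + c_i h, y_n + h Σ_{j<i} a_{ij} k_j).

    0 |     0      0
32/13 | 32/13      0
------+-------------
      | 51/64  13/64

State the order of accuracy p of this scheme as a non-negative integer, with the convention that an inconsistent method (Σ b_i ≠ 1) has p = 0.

b = (51/64, 13/64)
c = (0, 32/13)
Σ b_i: 51/64·1 + 13/64·1 = 1 ✓
b·c: 13/64·32/13 = 1/2 ✓; 2 stages ⇒ order 2.

2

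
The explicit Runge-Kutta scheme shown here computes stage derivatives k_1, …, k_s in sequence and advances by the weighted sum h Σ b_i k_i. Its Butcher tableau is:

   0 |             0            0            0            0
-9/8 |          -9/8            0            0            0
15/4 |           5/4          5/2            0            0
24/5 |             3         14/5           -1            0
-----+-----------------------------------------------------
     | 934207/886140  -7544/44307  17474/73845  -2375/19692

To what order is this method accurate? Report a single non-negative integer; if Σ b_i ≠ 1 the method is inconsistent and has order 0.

b = (934207/886140, -7544/44307, 17474/73845, -2375/19692)
c = (0, -9/8, 15/4, 24/5)
Ac = (0, 0, -45/16, -69/10)
Σ b_i: 934207/886140·1 + (-7544/44307)·1 + 17474/73845·1 + (-2375/19692)·1 = 1 ✓
b·c: (-7544/44307)·(-9/8) + 17474/73845·15/4 + (-2375/19692)·24/5 = 1/2 ✓
b·c²: (-7544/44307)·81/64 + 17474/73845·225/16 + (-2375/19692)·576/25 = 1/3 ✓
b·Ac: 17474/73845·(-45/16) + (-2375/19692)·(-69/10) = 1/6 ✓
b·c³: (-7544/44307)·(-729/512) + 17474/73845·3375/64 + (-2375/19692)·13824/125 = -21607/35008 ≠ 1/4 ⇒ order 3.
b·(c∘Ac): 17474/73845·(-675/64) + (-2375/19692)·(-828/25) = 26235/17504 ≠ 1/8
b·Ac²: 17474/73845·405/128 + (-2375/19692)·(-1683/160) = 141247/70016 ≠ 1/12
b·A²c: (-2375/19692)·45/16 = -11875/35008 ≠ 1/24

3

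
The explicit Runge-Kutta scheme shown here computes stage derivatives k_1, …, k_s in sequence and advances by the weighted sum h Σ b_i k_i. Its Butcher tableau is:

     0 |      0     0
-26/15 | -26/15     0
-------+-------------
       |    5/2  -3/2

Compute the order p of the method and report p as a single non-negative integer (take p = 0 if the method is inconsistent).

b = (5/2, -3/2)
c = (0, -26/15)
Σ b_i: 5/2·1 + (-3/2)·1 = 1 ✓
b·c: (-3/2)·(-26/15) = 13/5 ≠ 1/2 ⇒ order 1.

1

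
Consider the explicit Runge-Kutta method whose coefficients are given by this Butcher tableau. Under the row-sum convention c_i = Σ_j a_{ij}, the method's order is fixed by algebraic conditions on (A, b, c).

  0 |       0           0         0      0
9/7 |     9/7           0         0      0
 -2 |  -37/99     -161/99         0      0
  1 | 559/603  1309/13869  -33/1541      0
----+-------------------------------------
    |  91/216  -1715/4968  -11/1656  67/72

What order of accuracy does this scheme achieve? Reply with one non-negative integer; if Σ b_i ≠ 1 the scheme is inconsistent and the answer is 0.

4

b = (91/216, -1715/4968, -11/1656, 67/72)
c = (0, 9/7, -2, 1)
Ac = (0, 0, -23/11, 11/67)
Σ b_i: 91/216·1 + (-1715/4968)·1 + (-11/1656)·1 + 67/72·1 = 1 ✓
b·c: (-1715/4968)·9/7 + (-11/1656)·(-2) + 67/72·1 = 1/2 ✓
b·c²: (-1715/4968)·81/49 + (-11/1656)·4 + 67/72·1 = 1/3 ✓
b·Ac: (-11/1656)·(-23/11) + 67/72·11/67 = 1/6 ✓
b·c³: (-1715/4968)·729/343 + (-11/1656)·(-8) + 67/72·1 = 1/4 ✓
b·(c∘Ac): (-11/1656)·46/11 + 67/72·11/67 = 1/8 ✓
b·Ac²: (-11/1656)·(-207/77) + 67/72·33/469 = 1/12 ✓
b·A²c: 67/72·3/67 = 1/24 ✓; 4 stages ⇒ order 4.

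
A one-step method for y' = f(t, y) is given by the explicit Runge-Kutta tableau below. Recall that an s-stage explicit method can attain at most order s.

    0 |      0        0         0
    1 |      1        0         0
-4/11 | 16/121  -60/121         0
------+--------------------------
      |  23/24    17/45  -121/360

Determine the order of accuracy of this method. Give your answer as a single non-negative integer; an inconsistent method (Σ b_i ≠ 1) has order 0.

b = (23/24, 17/45, -121/360)
c = (0, 1, -4/11)
Ac = (0, 0, -60/121)
Σ b_i: 23/24·1 + 17/45·1 + (-121/360)·1 = 1 ✓
b·c: 17/45·1 + (-121/360)·(-4/11) = 1/2 ✓
b·c²: 17/45·1 + (-121/360)·16/121 = 1/3 ✓
b·Ac: (-121/360)·(-60/121) = 1/6 ✓; 3 stages ⇒ order 3.

3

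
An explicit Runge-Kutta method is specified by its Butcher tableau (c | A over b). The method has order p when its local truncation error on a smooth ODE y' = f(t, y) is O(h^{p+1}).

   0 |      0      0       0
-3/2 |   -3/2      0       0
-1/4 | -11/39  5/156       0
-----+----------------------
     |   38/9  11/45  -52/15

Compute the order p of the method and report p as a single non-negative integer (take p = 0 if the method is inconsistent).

b = (38/9, 11/45, -52/15)
c = (0, -3/2, -1/4)
Ac = (0, 0, -5/104)
Σ b_i: 38/9·1 + 11/45·1 + (-52/15)·1 = 1 ✓
b·c: 11/45·(-3/2) + (-52/15)·(-1/4) = 1/2 ✓
b·c²: 11/45·9/4 + (-52/15)·1/16 = 1/3 ✓
b·Ac: (-52/15)·(-5/104) = 1/6 ✓; 3 stages ⇒ order 3.

3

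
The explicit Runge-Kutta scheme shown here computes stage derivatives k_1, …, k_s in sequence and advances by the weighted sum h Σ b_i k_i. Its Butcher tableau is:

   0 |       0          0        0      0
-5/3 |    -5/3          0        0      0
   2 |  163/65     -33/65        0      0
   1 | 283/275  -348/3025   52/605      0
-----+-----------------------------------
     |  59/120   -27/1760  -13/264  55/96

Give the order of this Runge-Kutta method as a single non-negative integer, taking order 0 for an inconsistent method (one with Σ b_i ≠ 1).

4

b = (59/120, -27/1760, -13/264, 55/96)
c = (0, -5/3, 2, 1)
Ac = (0, 0, 11/13, 4/11)
Σ b_i: 59/120·1 + (-27/1760)·1 + (-13/264)·1 + 55/96·1 = 1 ✓
b·c: (-27/1760)·(-5/3) + (-13/264)·2 + 55/96·1 = 1/2 ✓
b·c²: (-27/1760)·25/9 + (-13/264)·4 + 55/96·1 = 1/3 ✓
b·Ac: (-13/264)·11/13 + 55/96·4/11 = 1/6 ✓
b·c³: (-27/1760)·(-125/27) + (-13/264)·8 + 55/96·1 = 1/4 ✓
b·(c∘Ac): (-13/264)·22/13 + 55/96·4/11 = 1/8 ✓
b·Ac²: (-13/264)·(-55/39) + 55/96·4/165 = 1/12 ✓
b·A²c: 55/96·4/55 = 1/24 ✓; 4 stages ⇒ order 4.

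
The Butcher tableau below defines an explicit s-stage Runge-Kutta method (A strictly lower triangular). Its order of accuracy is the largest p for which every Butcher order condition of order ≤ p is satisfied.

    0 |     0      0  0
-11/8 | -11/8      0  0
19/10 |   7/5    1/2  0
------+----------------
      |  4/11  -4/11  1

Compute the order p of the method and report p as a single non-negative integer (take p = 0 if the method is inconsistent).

1

b = (4/11, -4/11, 1)
c = (0, -11/8, 19/10)
Ac = (0, 0, -11/16)
Σ b_i: 4/11·1 + (-4/11)·1 + 1·1 = 1 ✓
b·c: (-4/11)·(-11/8) + 1·19/10 = 12/5 ≠ 1/2 ⇒ order 1.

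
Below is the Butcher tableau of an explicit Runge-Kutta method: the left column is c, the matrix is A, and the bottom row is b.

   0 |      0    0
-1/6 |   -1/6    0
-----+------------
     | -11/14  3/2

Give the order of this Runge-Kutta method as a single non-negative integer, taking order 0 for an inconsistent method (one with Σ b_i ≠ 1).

b = (-11/14, 3/2)
c = (0, -1/6)
Σ b_i: (-11/14)·1 + 3/2·1 = 5/7 ≠ 1 ⇒ order 0.

0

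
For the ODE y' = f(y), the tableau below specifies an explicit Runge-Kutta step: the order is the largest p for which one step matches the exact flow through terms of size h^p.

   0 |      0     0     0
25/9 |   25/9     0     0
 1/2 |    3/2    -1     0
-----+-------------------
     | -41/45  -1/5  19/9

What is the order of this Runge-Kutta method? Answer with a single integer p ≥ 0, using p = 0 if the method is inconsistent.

2

b = (-41/45, -1/5, 19/9)
c = (0, 25/9, 1/2)
Ac = (0, 0, -25/9)
Σ b_i: (-41/45)·1 + (-1/5)·1 + 19/9·1 = 1 ✓
b·c: (-1/5)·25/9 + 19/9·1/2 = 1/2 ✓
b·c²: (-1/5)·625/81 + 19/9·1/4 = -329/324 ≠ 1/3 ⇒ order 2.
b·Ac: 19/9·(-25/9) = -475/81 ≠ 1/6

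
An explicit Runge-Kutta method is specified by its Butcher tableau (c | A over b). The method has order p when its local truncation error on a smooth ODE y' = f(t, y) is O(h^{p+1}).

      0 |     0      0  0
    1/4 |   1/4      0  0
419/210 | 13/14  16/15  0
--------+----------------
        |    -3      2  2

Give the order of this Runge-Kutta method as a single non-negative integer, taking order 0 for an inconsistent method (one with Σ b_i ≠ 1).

1

b = (-3, 2, 2)
c = (0, 1/4, 419/210)
Ac = (0, 0, 4/15)
Σ b_i: (-3)·1 + 2·1 + 2·1 = 1 ✓
b·c: 2·1/4 + 2·419/210 = 943/210 ≠ 1/2 ⇒ order 1.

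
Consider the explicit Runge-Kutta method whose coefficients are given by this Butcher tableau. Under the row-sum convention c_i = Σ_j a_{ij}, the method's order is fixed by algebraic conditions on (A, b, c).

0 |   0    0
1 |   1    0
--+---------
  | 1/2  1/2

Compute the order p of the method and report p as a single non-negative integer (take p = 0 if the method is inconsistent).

2

b = (1/2, 1/2)
c = (0, 1)
Σ b_i: 1/2·1 + 1/2·1 = 1 ✓
b·c: 1/2·1 = 1/2 ✓; 2 stages ⇒ order 2.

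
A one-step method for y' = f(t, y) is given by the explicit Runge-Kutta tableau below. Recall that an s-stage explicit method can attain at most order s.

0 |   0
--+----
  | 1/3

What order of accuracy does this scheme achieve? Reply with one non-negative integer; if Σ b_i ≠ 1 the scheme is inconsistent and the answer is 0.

b = (1/3)
c = (0)
Σ b_i: 1/3·1 = 1/3 ≠ 1 ⇒ order 0.

0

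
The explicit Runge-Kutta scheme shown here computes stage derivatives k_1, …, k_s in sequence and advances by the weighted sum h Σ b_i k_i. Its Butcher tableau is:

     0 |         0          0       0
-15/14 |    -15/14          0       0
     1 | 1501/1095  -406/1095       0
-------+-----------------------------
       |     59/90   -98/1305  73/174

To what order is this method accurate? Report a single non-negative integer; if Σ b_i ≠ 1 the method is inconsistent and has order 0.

3

b = (59/90, -98/1305, 73/174)
c = (0, -15/14, 1)
Ac = (0, 0, 29/73)
Σ b_i: 59/90·1 + (-98/1305)·1 + 73/174·1 = 1 ✓
b·c: (-98/1305)·(-15/14) + 73/174·1 = 1/2 ✓
b·c²: (-98/1305)·225/196 + 73/174·1 = 1/3 ✓
b·Ac: 73/174·29/73 = 1/6 ✓; 3 stages ⇒ order 3.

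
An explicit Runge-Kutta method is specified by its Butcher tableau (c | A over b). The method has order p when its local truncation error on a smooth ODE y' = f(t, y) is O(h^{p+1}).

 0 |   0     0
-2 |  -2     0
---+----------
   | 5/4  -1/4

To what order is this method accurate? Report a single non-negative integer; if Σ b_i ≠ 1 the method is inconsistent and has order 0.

2

b = (5/4, -1/4)
c = (0, -2)
Σ b_i: 5/4·1 + (-1/4)·1 = 1 ✓
b·c: (-1/4)·(-2) = 1/2 ✓; 2 stages ⇒ order 2.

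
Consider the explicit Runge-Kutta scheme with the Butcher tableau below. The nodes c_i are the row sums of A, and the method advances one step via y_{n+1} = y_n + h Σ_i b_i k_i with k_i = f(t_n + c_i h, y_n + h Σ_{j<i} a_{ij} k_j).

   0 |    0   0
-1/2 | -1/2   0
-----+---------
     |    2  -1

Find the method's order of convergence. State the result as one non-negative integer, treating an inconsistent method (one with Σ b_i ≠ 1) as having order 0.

2

b = (2, -1)
c = (0, -1/2)
Σ b_i: 2·1 + (-1)·1 = 1 ✓
b·c: (-1)·(-1/2) = 1/2 ✓; 2 stages ⇒ order 2.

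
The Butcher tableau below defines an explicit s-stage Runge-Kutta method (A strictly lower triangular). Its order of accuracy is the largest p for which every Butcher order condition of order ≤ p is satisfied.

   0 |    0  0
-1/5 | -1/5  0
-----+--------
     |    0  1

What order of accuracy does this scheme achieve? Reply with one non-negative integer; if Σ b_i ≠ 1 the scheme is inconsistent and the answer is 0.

1

b = (0, 1)
c = (0, -1/5)
Σ b_i: 1·1 = 1 ✓
b·c: 1·(-1/5) = -1/5 ≠ 1/2 ⇒ order 1.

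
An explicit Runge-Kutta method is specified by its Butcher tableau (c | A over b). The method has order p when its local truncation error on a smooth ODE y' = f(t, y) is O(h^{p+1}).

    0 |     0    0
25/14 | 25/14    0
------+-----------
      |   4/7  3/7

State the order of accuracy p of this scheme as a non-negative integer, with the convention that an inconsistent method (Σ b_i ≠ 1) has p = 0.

b = (4/7, 3/7)
c = (0, 25/14)
Σ b_i: 4/7·1 + 3/7·1 = 1 ✓
b·c: 3/7·25/14 = 75/98 ≠ 1/2 ⇒ order 1.

1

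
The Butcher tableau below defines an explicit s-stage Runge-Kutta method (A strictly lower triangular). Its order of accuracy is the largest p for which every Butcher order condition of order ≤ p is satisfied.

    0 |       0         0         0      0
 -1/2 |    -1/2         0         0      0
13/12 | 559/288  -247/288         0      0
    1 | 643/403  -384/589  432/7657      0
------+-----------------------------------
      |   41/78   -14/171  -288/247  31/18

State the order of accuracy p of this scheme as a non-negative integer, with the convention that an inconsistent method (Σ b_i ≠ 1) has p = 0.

b = (41/78, -14/171, -288/247, 31/18)
c = (0, -1/2, 13/12, 1)
Ac = (0, 0, 247/576, 12/31)
Σ b_i: 41/78·1 + (-14/171)·1 + (-288/247)·1 + 31/18·1 = 1 ✓
b·c: (-14/171)·(-1/2) + (-288/247)·13/12 + 31/18·1 = 1/2 ✓
b·c²: (-14/171)·1/4 + (-288/247)·169/144 + 31/18·1 = 1/3 ✓
b·Ac: (-288/247)·247/576 + 31/18·12/31 = 1/6 ✓
b·c³: (-14/171)·(-1/8) + (-288/247)·2197/1728 + 31/18·1 = 1/4 ✓
b·(c∘Ac): (-288/247)·3211/6912 + 31/18·12/31 = 1/8 ✓
b·Ac²: (-288/247)·(-247/1152) + 31/18·(-3/31) = 1/12 ✓
b·A²c: 31/18·3/124 = 1/24 ✓; 4 stages ⇒ order 4.

4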